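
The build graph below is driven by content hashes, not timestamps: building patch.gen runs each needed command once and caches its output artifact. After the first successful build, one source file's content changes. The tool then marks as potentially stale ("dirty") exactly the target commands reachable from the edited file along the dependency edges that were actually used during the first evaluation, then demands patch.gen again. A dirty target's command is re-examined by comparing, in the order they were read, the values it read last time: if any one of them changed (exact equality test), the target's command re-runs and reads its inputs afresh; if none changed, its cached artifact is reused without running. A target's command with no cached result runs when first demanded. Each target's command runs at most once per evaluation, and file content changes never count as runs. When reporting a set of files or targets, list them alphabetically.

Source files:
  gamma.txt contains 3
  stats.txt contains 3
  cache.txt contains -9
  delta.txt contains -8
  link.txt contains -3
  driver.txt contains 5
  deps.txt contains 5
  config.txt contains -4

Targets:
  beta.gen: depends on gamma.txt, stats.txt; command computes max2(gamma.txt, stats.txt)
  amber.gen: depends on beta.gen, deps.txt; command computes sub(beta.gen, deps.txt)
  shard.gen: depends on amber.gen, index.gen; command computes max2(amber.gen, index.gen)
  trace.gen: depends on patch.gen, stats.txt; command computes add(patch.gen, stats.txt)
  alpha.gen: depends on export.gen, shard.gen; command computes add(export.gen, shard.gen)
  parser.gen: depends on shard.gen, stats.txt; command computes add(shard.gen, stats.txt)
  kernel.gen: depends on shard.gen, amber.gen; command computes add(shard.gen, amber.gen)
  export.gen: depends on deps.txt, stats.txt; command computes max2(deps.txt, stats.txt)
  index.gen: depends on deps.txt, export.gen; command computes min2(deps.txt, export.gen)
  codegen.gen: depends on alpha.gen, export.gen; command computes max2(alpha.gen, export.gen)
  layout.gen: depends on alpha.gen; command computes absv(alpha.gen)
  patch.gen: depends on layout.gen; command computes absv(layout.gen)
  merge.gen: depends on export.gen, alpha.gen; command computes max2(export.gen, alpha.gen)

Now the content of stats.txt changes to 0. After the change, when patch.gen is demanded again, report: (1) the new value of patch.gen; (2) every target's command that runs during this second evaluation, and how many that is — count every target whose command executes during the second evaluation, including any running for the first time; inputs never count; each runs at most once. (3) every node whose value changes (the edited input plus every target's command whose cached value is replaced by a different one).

Initial pass — values computed on the first demand:
  beta.gen = max2(3, 3) = 3
  amber.gen = sub(3, 5) = -2
  export.gen = max2(5, 3) = 5
  index.gen = min2(5, 5) = 5
  shard.gen = max2(-2, 5) = 5
  alpha.gen = add(5, 5) = 10
  layout.gen = absv(10) = 10
  patch.gen = absv(10) = 10

Second demand — change propagation:
  beta.gen: re-runs because stats.txt 3->0; new result 3 (unchanged).
  amber.gen: re-examined; everything it read last time is the same (beta.gen unchanged, deps.txt unchanged) — cache -2 kept, no run.
  export.gen: re-runs because stats.txt 3->0; new result 5 (unchanged).
  index.gen: re-examined; everything it read last time is the same (deps.txt unchanged, export.gen unchanged) — cache 5 kept, no run.
  shard.gen: re-examined; everything it read last time is the same (amber.gen unchanged, index.gen unchanged) — cache 5 kept, no run.
  alpha.gen: re-examined; everything it read last time is the same (export.gen unchanged, shard.gen unchanged) — cache 10 kept, no run.
  layout.gen: re-examined; everything it read last time is the same (alpha.gen unchanged) — cache 10 kept, no run.
  patch.gen: re-examined; everything it read last time is the same (layout.gen unchanged) — cache 10 kept, no run.

The important point: at amber.gen every value read last time is unchanged, so the dirty flag clears without a run.

patch.gen now evaluates to 10.
Run set: beta.gen, export.gen (2 run).
Changed values: stats.txt.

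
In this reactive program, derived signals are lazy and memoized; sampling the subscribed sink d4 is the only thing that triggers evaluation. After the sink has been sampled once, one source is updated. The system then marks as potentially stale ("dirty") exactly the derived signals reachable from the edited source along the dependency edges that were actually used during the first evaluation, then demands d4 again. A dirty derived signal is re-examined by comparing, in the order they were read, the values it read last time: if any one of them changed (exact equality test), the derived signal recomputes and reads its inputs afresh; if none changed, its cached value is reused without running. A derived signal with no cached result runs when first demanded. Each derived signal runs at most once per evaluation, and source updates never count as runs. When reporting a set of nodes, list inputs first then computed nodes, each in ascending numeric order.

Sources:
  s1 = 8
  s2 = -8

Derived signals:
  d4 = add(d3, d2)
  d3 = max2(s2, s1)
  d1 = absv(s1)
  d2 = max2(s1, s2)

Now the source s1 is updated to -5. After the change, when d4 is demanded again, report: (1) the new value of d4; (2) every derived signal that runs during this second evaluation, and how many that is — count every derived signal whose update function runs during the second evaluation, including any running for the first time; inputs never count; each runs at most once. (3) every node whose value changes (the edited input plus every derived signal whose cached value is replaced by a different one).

First demand of the output computes:
  d2 = max2(8, -8) = 8
  d3 = max2(-8, 8) = 8
  d4 = add(8, 8) = 16

After the edit, cleaning proceeds:
  d2: a read changed (s1 8->-5) — executes, giving -5.
  d3: a read changed (s1 8->-5) — executes, giving -5.
  d4: a read changed (d3 8->-5; d2 8->-5) — executes, giving -10.

Demanding d4 again yields -10.
3 derived signals run: d2, d3, d4.
The nodes whose values change: s1, d2, d3, d4.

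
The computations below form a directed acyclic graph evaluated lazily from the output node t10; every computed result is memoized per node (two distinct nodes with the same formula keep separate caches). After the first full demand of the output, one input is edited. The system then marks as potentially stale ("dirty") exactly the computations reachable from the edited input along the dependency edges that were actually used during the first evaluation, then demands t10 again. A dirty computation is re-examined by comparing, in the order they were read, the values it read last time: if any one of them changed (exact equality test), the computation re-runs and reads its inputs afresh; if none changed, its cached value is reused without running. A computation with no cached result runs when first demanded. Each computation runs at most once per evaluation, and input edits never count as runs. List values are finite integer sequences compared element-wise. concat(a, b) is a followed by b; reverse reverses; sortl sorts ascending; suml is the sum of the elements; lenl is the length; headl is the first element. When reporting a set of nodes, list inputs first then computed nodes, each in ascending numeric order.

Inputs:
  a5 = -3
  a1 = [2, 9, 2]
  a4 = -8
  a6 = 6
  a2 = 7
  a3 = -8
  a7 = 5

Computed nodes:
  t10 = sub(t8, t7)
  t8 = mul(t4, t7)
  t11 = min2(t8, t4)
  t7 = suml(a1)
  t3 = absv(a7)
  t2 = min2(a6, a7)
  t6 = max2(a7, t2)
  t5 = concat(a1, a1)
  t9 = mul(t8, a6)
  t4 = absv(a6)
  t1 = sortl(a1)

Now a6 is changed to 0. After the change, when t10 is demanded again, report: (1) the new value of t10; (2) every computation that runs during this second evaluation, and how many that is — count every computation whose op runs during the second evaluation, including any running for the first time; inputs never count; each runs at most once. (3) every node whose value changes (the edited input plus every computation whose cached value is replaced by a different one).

Demanding t10 again yields -13.
3 computations run: t4, t8, t10.
The nodes whose values change: a6, t4, t8, t10.

First demand of the output computes:
  t4 = absv(6) = 6
  t7 = suml([2, 9, 2]) = 13
  t8 = mul(6, 13) = 78
  t10 = sub(78, 13) = 65

After the edit, cleaning proceeds:
  t4: a read changed (a6 6->0) — executes, giving 0.
  t8: a read changed (t4 6->0) — executes, giving 0.
  t10: a read changed (t8 78->0) — executes, giving -13.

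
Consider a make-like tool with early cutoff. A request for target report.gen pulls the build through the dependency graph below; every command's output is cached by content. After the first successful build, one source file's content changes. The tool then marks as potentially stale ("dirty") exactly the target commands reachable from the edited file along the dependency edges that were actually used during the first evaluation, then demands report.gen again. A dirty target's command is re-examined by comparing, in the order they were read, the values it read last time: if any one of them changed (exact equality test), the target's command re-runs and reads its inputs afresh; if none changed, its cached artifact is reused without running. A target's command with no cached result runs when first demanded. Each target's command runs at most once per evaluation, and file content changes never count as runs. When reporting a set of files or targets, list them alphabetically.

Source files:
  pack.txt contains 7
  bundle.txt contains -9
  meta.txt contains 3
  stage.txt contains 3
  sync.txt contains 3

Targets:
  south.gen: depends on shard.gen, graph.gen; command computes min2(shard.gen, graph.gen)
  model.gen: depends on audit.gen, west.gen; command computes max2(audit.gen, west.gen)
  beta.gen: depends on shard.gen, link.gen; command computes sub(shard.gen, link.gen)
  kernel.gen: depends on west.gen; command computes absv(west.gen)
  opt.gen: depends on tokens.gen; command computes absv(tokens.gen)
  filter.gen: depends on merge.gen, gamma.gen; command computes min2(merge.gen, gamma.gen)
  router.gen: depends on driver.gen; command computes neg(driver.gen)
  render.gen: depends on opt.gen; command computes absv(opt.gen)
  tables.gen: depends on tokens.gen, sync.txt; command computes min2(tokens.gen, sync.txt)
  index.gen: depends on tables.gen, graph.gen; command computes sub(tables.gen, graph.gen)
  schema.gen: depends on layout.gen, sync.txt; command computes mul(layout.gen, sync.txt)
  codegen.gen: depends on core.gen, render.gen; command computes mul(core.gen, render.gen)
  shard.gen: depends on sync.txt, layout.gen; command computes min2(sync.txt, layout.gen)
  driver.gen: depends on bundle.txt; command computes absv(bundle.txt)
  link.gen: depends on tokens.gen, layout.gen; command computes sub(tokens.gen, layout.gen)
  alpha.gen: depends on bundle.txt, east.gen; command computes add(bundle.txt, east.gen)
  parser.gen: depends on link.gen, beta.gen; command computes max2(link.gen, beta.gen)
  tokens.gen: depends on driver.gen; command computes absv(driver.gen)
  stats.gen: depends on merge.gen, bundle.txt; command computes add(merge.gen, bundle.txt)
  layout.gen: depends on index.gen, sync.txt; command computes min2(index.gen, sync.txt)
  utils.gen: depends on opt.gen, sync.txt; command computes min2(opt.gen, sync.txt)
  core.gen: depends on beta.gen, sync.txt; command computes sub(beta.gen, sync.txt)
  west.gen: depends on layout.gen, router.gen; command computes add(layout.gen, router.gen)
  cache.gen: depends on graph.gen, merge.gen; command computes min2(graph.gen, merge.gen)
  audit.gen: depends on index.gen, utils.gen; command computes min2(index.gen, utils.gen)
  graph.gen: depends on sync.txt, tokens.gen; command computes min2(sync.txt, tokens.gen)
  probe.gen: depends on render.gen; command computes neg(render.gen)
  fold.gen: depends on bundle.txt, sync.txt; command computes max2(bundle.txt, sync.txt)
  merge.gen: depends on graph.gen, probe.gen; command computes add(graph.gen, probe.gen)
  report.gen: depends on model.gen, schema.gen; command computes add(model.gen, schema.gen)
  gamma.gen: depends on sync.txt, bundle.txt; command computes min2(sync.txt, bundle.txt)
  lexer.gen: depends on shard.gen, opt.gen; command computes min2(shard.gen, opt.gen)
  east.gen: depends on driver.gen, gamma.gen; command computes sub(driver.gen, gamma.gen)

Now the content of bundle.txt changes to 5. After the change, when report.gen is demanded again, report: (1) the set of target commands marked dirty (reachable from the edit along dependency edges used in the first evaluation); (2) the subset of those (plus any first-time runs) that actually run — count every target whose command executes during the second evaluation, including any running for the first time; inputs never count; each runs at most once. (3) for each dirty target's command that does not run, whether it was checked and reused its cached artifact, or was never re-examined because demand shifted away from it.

First demand of the output computes:
  driver.gen = absv(-9) = 9
  router.gen = neg(9) = -9
  tokens.gen = absv(9) = 9
  graph.gen = min2(3, 9) = 3
  opt.gen = absv(9) = 9
  tables.gen = min2(9, 3) = 3
  index.gen = sub(3, 3) = 0
  layout.gen = min2(0, 3) = 0
  schema.gen = mul(0, 3) = 0
  utils.gen = min2(9, 3) = 3
  audit.gen = min2(0, 3) = 0
  west.gen = add(0, -9) = -9
  model.gen = max2(0, -9) = 0
  report.gen = add(0, 0) = 0

After the edit, cleaning proceeds:
  driver.gen: a read changed (bundle.txt -9->5) — executes, giving 5.
  router.gen: a read changed (driver.gen 9->5) — executes, giving -5.
  tokens.gen: a read changed (driver.gen 9->5) — executes, giving 5.
  graph.gen: a read changed (tokens.gen 9->5) — executes, giving 3 — identical to its old value.
  opt.gen: a read changed (tokens.gen 9->5) — executes, giving 5.
  tables.gen: a read changed (tokens.gen 9->5) — executes, giving 3 — identical to its old value.
  index.gen: dirty, but its reads are unchanged (tables.gen unchanged, graph.gen unchanged); cached 0 stands.
  layout.gen: dirty, but its reads are unchanged (index.gen unchanged, sync.txt unchanged); cached 0 stands.
  schema.gen: dirty, but its reads are unchanged (layout.gen unchanged, sync.txt unchanged); cached 0 stands.
  utils.gen: a read changed (opt.gen 9->5) — executes, giving 3 — identical to its old value.
  audit.gen: dirty, but its reads are unchanged (index.gen unchanged, utils.gen unchanged); cached 0 stands.
  west.gen: a read changed (router.gen -9->-5) — executes, giving -5.
  model.gen: a read changed (west.gen -9->-5) — executes, giving 0 — identical to its old value.
  report.gen: dirty, but its reads are unchanged (model.gen unchanged, schema.gen unchanged); cached 0 stands.

Note where the cutoff bites: index.gen is checked, finds nothing changed, and keeps its cache.

The edit dirties: audit.gen, driver.gen, graph.gen, index.gen, layout.gen, model.gen, opt.gen, report.gen, router.gen, schema.gen, tables.gen, tokens.gen, utils.gen, west.gen.
9 target commands run: driver.gen, graph.gen, model.gen, opt.gen, router.gen, tables.gen, tokens.gen, utils.gen, west.gen.
Cache hits after checking: audit.gen, index.gen, layout.gen, report.gen, schema.gen.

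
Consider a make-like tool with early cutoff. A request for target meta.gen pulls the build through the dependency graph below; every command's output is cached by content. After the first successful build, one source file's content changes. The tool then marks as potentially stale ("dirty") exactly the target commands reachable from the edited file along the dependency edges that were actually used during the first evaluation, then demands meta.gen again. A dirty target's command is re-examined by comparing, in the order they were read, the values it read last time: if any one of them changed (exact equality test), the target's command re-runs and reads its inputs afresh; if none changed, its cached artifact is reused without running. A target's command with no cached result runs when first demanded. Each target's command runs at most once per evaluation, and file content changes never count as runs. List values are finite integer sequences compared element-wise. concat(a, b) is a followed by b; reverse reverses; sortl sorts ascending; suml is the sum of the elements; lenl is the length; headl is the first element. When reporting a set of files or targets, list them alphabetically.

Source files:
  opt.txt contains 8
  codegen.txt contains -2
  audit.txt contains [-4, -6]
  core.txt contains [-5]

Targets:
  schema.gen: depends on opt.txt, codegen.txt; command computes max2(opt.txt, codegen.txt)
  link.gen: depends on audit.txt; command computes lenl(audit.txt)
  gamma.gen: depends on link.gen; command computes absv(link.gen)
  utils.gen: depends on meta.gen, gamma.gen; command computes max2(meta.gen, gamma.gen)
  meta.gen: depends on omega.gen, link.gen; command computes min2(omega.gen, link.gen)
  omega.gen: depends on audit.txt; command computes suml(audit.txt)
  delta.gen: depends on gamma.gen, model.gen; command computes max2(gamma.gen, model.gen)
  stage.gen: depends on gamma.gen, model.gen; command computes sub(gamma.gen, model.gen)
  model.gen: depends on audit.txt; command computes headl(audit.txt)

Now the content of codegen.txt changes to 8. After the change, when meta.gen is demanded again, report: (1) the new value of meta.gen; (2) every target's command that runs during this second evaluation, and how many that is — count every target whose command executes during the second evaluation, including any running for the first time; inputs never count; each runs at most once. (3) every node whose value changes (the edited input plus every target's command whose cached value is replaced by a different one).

First demand of the output computes:
  link.gen = lenl([-4, -6]) = 2
  omega.gen = suml([-4, -6]) = -10
  meta.gen = min2(-10, 2) = -10

After the edit, cleaning proceeds:
  codegen.txt only reaches undemanded nodes; the second demand re-runs nothing.

Note the shortcut — codegen.txt feeds only undemanded nodes, so no recomputation happens.

Demanding meta.gen again yields -10.
0 target commands run: none.
The nodes whose values change: codegen.txt.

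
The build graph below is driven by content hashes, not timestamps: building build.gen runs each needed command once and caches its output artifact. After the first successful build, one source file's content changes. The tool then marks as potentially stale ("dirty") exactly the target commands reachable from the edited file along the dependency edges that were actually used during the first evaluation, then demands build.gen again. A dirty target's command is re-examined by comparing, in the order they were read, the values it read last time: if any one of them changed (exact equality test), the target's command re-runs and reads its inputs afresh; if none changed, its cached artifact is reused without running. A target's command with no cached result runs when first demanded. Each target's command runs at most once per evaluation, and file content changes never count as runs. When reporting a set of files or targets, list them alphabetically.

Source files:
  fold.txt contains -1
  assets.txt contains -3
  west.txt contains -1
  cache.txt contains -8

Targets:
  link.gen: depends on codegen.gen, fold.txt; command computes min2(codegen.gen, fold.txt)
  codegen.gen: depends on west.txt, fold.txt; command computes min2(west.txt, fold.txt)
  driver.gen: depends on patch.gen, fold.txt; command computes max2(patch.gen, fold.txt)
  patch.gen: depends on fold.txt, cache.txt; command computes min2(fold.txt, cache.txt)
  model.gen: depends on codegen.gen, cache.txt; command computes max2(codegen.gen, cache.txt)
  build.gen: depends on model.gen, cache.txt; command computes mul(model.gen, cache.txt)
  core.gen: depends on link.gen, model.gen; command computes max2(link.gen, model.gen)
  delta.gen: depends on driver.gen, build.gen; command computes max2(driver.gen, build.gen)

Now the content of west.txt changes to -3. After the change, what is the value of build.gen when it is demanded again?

Initial pass — values computed on the first demand:
  codegen.gen = min2(-1, -1) = -1
  model.gen = max2(-1, -8) = -1
  build.gen = mul(-1, -8) = 8

Second demand — change propagation:
  codegen.gen: re-runs because west.txt -1->-3; new result -3.
  model.gen: re-runs because codegen.gen -1->-3; new result -3.
  build.gen: re-runs because model.gen -1->-3; new result 24.

build.gen now evaluates to 24.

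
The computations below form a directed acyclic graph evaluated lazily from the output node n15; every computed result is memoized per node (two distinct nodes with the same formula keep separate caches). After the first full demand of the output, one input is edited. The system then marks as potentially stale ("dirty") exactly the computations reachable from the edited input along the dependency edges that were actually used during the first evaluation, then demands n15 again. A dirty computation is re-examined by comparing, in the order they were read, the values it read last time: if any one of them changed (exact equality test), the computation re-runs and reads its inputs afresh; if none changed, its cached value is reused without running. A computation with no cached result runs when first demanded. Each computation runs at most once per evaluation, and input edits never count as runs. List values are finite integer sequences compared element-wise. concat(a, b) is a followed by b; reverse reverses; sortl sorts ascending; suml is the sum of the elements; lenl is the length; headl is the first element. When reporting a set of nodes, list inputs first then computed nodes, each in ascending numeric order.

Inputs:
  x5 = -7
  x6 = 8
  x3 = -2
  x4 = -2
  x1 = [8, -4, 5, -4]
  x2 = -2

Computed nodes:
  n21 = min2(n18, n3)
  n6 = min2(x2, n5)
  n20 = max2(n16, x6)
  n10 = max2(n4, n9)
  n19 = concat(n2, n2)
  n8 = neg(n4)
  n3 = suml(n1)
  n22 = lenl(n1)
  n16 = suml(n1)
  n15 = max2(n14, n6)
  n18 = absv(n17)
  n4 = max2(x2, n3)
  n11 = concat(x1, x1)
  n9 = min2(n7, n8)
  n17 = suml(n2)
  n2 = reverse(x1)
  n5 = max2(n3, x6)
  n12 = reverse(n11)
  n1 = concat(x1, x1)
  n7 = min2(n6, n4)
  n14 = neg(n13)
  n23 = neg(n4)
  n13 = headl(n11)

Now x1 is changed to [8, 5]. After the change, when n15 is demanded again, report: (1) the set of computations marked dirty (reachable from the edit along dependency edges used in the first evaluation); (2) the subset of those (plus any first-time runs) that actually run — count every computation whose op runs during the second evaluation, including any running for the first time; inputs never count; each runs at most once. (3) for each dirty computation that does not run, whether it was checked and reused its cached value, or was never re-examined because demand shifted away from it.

First demand of the output computes:
  n1 = concat([8, -4, 5, -4], [8, -4, 5, -4]) = [8, -4, 5, -4, 8, -4, 5, -4]
  n3 = suml([8, -4, 5, -4, 8, -4, 5, -4]) = 10
  n5 = max2(10, 8) = 10
  n6 = min2(-2, 10) = -2
  n11 = concat([8, -4, 5, -4], [8, -4, 5, -4]) = [8, -4, 5, -4, 8, -4, 5, -4]
  n13 = headl([8, -4, 5, -4, 8, -4, 5, -4]) = 8
  n14 = neg(8) = -8
  n15 = max2(-8, -2) = -2

After the edit, cleaning proceeds:
  n1: a read changed (x1 [8, -4, 5, -4]->[8, 5]; x1 [8, -4, 5, -4]->[8, 5]) — executes, giving [8, 5, 8, 5].
  n3: a read changed (n1 [8, -4, 5, -4, 8, -4, 5, -4]->[8, 5, 8, 5]) — executes, giving 26.
  n5: a read changed (n3 10->26) — executes, giving 26.
  n6: a read changed (n5 10->26) — executes, giving -2 — identical to its old value.
  n11: a read changed (x1 [8, -4, 5, -4]->[8, 5]; x1 [8, -4, 5, -4]->[8, 5]) — executes, giving [8, 5, 8, 5].
  n13: a read changed (n11 [8, -4, 5, -4, 8, -4, 5, -4]->[8, 5, 8, 5]) — executes, giving 8 — identical to its old value.
  n14: dirty, but its reads are unchanged (n13 unchanged); cached -8 stands.
  n15: dirty, but its reads are unchanged (n14 unchanged, n6 unchanged); cached -2 stands.

Note where the cutoff bites: n14 is checked, finds nothing changed, and keeps its cache.

The edit dirties: n1, n3, n5, n6, n11, n13, n14, n15.
6 computations run: n1, n3, n5, n6, n11, n13.
Cache hits after checking: n14, n15.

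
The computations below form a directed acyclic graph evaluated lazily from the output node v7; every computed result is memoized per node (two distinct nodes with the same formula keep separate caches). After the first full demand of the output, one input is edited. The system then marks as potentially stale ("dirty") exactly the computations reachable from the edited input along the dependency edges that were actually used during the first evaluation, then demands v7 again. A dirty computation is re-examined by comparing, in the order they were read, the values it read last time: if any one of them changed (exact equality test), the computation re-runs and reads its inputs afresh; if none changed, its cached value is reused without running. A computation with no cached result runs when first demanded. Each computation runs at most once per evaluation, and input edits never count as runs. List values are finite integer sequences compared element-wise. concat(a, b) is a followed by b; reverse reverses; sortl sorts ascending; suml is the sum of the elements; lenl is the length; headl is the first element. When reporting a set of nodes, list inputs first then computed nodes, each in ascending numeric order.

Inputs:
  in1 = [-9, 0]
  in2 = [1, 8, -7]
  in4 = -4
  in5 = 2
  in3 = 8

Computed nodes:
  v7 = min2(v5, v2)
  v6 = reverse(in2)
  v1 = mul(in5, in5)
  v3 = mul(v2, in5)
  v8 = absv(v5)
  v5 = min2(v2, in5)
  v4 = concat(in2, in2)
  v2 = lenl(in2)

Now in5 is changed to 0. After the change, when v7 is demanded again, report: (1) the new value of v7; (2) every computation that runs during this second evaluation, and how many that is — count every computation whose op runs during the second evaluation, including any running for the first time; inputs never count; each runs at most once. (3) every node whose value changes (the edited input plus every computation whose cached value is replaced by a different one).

Demanding v7 again yields 0.
2 computations run: v5, v7.
The nodes whose values change: in5, v5, v7.

First demand of the output computes:
  v2 = lenl([1, 8, -7]) = 3
  v5 = min2(3, 2) = 2
  v7 = min2(2, 3) = 2

After the edit, cleaning proceeds:
  v5: a read changed (in5 2->0) — executes, giving 0.
  v7: a read changed (v5 2->0) — executes, giving 0.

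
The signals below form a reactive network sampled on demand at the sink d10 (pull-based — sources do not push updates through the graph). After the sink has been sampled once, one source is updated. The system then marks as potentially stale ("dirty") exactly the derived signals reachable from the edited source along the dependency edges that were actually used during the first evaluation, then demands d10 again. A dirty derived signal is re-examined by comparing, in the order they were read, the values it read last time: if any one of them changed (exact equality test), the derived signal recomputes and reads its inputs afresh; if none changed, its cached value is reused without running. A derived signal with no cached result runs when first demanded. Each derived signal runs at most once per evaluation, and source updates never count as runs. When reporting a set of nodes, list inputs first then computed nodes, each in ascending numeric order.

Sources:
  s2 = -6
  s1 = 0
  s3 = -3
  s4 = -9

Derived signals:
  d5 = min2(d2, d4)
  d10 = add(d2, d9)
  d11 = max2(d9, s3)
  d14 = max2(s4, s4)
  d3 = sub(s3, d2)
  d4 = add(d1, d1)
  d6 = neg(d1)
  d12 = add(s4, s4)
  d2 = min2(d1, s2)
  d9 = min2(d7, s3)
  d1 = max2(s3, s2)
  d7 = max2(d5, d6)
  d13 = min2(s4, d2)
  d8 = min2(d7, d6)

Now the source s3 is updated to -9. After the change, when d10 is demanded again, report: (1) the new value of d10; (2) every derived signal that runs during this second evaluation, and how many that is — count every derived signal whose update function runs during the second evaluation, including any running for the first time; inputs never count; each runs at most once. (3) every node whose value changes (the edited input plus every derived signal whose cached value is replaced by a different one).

Initial pass — values computed on the first demand:
  d1 = max2(-3, -6) = -3
  d2 = min2(-3, -6) = -6
  d4 = add(-3, -3) = -6
  d5 = min2(-6, -6) = -6
  d6 = neg(-3) = 3
  d7 = max2(-6, 3) = 3
  d9 = min2(3, -3) = -3
  d10 = add(-6, -3) = -9

Second demand — change propagation:
  d1: re-runs because s3 -3->-9; new result -6.
  d2: re-runs because d1 -3->-6; new result -6 (unchanged).
  d4: re-runs because d1 -3->-6; d1 -3->-6; new result -12.
  d5: re-runs because d4 -6->-12; new result -12.
  d6: re-runs because d1 -3->-6; new result 6.
  d7: re-runs because d5 -6->-12; d6 3->6; new result 6.
  d9: re-runs because d7 3->6; s3 -3->-9; new result -9.
  d10: re-runs because d9 -3->-9; new result -15.

d10 now evaluates to -15.
Run set: d1, d2, d4, d5, d6, d7, d9, d10 (8 run).
Changed values: s3, d1, d4, d5, d6, d7, d9, d10.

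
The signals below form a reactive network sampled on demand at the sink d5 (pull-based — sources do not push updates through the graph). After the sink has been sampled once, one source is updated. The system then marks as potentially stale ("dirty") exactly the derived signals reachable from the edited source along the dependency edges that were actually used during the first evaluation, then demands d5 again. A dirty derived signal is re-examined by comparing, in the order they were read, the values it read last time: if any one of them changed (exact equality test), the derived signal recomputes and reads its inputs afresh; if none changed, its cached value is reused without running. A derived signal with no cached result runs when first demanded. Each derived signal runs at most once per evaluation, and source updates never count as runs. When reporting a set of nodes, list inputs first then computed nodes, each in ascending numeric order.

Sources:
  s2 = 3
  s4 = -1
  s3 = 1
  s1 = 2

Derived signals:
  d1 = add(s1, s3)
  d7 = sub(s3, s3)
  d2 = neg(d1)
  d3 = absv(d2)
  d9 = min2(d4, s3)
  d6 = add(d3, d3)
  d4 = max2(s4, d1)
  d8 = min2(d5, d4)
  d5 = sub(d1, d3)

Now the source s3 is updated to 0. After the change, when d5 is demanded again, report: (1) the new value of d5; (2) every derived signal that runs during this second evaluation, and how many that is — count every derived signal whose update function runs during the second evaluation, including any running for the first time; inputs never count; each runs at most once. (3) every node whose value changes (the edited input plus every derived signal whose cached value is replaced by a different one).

Initial pass — values computed on the first demand:
  d1 = add(2, 1) = 3
  d2 = neg(3) = -3
  d3 = absv(-3) = 3
  d5 = sub(3, 3) = 0

Second demand — change propagation:
  d1: re-runs because s3 1->0; new result 2.
  d2: re-runs because d1 3->2; new result -2.
  d3: re-runs because d2 -3->-2; new result 2.
  d5: re-runs because d1 3->2; d3 3->2; new result 0 (unchanged).

d5 now evaluates to 0.
Run set: d1, d2, d3, d5 (4 run).
Changed values: s3, d1, d2, d3.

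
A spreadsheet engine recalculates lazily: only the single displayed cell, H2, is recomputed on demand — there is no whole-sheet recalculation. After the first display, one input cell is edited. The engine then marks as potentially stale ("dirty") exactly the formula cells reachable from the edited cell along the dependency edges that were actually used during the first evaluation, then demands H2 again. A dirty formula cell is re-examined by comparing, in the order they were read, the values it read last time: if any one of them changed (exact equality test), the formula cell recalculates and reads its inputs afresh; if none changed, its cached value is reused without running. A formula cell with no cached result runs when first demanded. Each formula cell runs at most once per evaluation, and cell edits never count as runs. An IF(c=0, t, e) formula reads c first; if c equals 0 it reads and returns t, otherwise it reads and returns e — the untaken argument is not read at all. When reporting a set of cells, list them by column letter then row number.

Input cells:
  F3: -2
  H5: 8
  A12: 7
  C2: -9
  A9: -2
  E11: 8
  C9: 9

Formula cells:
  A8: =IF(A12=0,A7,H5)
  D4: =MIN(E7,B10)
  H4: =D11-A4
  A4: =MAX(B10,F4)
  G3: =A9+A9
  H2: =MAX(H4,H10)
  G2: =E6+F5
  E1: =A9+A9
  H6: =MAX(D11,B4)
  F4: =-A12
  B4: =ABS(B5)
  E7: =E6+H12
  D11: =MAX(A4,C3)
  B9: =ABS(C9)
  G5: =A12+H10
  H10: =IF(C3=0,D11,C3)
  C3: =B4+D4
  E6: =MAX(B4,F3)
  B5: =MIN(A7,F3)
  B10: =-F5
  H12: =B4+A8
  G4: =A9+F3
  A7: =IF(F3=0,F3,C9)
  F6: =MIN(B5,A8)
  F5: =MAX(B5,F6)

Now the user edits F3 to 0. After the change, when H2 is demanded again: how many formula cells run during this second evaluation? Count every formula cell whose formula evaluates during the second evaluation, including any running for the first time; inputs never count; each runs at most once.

Formula cells that run: A4, A7, B4, B5, B10, C3, D4, D11, E6, E7, F5, F6, H2, H4, H10, H12 — 16 in total.

First evaluation (everything demanded from the output):
  A7 = IF(F3=0: F3=-2 -> else branch C9) = 9
  A8 = IF(A12=0: A12=7 -> else branch H5) = 8
  B5 = MIN(9, -2) = -2
  B4 = ABS(-2) = 2
  E6 = MAX(2, -2) = 2
  F4 = -(7) = -7
  F6 = MIN(-2, 8) = -2
  F5 = MAX(-2, -2) = -2
  B10 = -(-2) = 2
  A4 = MAX(2, -7) = 2
  H12 = 2 + 8 = 10
  E7 = 2 + 10 = 12
  D4 = MIN(12, 2) = 2
  C3 = 2 + 2 = 4
  D11 = MAX(2, 4) = 4
  H4 = 4 - 2 = 2
  H10 = IF(C3=0: C3=4 -> else branch C3) = 4
  H2 = MAX(2, 4) = 4

Propagation after the edit:
  A7: runs — F3 -2->0; result 0.
  B5: runs — A7 9->0; F3 -2->0; result 0.
  B4: runs — B5 -2->0; result 0.
  E6: runs — B4 2->0; F3 -2->0; result 0.
  F6: runs — B5 -2->0; result 0.
  F5: runs — B5 -2->0; F6 -2->0; result 0.
  B10: runs — F5 -2->0; result 0.
  A4: runs — B10 2->0; result 0.
  H12: runs — B4 2->0; result 8.
  E7: runs — E6 2->0; H12 10->8; result 8.
  D4: runs — E7 12->8; B10 2->0; result 0.
  C3: runs — B4 2->0; D4 2->0; result 0.
  D11: runs — A4 2->0; C3 4->0; result 0.
  H4: runs — D11 4->0; A4 2->0; result 0.
  H10: runs — C3 4->0; C3 4->0; result 0.
  H2: runs — H4 2->0; H10 4->0; result 0.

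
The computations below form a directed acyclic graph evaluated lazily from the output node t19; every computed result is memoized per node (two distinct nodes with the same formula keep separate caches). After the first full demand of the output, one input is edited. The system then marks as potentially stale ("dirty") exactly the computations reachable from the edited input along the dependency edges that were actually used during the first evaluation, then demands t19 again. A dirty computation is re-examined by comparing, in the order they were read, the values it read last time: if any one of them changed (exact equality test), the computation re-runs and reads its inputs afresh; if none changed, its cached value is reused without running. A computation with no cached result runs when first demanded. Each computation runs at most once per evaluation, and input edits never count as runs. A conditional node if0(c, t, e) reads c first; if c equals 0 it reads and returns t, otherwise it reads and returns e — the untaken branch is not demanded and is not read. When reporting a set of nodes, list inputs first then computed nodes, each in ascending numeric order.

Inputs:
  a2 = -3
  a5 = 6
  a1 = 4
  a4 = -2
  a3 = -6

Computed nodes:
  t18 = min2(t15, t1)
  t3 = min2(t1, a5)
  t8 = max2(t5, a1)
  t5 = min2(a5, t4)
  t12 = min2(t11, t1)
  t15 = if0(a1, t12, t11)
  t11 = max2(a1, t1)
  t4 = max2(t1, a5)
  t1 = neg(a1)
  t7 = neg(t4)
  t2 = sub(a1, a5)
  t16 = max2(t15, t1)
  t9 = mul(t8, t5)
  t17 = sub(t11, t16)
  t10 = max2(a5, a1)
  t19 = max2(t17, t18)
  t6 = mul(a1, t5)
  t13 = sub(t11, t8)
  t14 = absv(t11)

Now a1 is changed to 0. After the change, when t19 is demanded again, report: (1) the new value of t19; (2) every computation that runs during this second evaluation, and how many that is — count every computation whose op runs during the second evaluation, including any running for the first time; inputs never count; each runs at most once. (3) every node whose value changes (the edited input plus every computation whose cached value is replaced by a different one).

Demanding t19 again yields 0.
8 computations run: t1, t11, t12, t15, t16, t17, t18, t19.
The nodes whose values change: a1, t1, t11, t15, t16, t18.
Note the branch switch — t12 had no cache and runs now for the first time.

First demand of the output computes:
  t1 = neg(4) = -4
  t11 = max2(4, -4) = 4
  t15 = if0(a1=4 -> else branch t11) = 4
  t16 = max2(4, -4) = 4
  t17 = sub(4, 4) = 0
  t18 = min2(4, -4) = -4
  t19 = max2(0, -4) = 0

After the edit, cleaning proceeds:
  t1: a read changed (a1 4->0) — executes, giving 0.
  t11: a read changed (a1 4->0; t1 -4->0) — executes, giving 0.
  t12: had never run; runs now, result 0.
  t15: a read changed (a1 4->0; t11 4->0) — executes, giving 0.
  t16: a read changed (t15 4->0; t1 -4->0) — executes, giving 0.
  t17: a read changed (t11 4->0; t16 4->0) — executes, giving 0 — identical to its old value.
  t18: a read changed (t15 4->0; t1 -4->0) — executes, giving 0.
  t19: a read changed (t18 -4->0) — executes, giving 0 — identical to its old value.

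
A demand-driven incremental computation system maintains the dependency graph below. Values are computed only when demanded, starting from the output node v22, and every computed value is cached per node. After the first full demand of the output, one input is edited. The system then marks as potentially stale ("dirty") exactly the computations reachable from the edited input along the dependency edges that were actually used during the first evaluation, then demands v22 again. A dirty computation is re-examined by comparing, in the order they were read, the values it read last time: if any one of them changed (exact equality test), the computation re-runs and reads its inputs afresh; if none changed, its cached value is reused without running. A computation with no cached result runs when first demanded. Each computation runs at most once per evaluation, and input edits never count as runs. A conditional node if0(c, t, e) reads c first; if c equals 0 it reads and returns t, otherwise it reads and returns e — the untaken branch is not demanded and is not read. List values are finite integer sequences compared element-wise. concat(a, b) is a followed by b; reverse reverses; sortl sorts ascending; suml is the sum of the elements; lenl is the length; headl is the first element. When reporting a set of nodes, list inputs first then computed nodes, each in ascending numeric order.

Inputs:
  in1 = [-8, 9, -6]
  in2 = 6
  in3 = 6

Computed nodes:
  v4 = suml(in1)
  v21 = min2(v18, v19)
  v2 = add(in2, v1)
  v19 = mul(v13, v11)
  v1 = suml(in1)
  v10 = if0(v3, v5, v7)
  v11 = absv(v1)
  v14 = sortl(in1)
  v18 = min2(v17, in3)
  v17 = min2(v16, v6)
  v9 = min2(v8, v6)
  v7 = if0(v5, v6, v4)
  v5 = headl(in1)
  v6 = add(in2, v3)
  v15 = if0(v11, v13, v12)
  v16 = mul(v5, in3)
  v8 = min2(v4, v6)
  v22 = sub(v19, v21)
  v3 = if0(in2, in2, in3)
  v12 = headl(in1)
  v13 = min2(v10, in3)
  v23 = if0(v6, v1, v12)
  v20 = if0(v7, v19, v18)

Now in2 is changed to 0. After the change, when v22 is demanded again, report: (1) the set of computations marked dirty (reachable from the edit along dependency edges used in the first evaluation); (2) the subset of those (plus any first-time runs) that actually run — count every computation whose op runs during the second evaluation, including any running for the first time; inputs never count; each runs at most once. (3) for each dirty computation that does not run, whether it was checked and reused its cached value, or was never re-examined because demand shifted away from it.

Marked dirty: v3, v6, v10, v13, v17, v18, v19, v21, v22.
Computations that run: v3, v6, v10, v13, v17, v19, v21, v22 — 8 in total.
Checked but reused from cache: v18.
Key observation: the cutoff stops propagation at v18 — its inputs' values are unchanged, so it reuses its cache.

First evaluation (everything demanded from the output):
  v1 = suml([-8, 9, -6]) = -5
  v3 = if0(in2=6 -> else branch in3) = 6
  v4 = suml([-8, 9, -6]) = -5
  v5 = headl([-8, 9, -6]) = -8
  v6 = add(6, 6) = 12
  v7 = if0(v5=-8 -> else branch v4) = -5
  v10 = if0(v3=6 -> else branch v7) = -5
  v11 = absv(-5) = 5
  v13 = min2(-5, 6) = -5
  v16 = mul(-8, 6) = -48
  v17 = min2(-48, 12) = -48
  v18 = min2(-48, 6) = -48
  v19 = mul(-5, 5) = -25
  v21 = min2(-48, -25) = -48
  v22 = sub(-25, -48) = 23

Propagation after the edit:
  v3: runs — in2 6->0; result 0.
  v6: runs — in2 6->0; v3 6->0; result 0.
  v10: runs — v3 6->0; result -8.
  v13: runs — v10 -5->-8; result -8.
  v17: runs — v6 12->0; result -48 (same value as before).
  v18: checked — values it read are unchanged (v17 unchanged, in3 unchanged); reused cached -48 without running.
  v19: runs — v13 -5->-8; result -40.
  v21: runs — v19 -25->-40; result -48 (same value as before).
  v22: runs — v19 -25->-40; result 8.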